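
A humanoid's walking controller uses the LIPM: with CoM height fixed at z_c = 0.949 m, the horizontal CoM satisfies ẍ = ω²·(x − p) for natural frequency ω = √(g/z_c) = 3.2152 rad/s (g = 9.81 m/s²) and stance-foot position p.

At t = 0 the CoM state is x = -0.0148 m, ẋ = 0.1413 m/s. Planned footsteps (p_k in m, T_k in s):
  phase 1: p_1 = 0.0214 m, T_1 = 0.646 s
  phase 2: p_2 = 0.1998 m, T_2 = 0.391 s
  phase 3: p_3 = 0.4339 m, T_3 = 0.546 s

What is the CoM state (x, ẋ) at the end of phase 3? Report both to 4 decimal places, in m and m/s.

x = -1.4538, ẋ = -5.9096

phase 1: p=0.0214, T=0.646, ωT=2.077019, cosh=4.052974, sinh=3.927671; start (x,ẋ)=(-0.014800, 0.141300) → end (x,ẋ)=(0.047294, 0.115543)
phase 2: p=0.1998, T=0.391, ωT=1.257143, cosh=1.899915, sinh=1.615449; start (x,ẋ)=(0.047294, 0.115543) → end (x,ẋ)=(-0.031896, -0.572596)
phase 3: p=0.4339, T=0.546, ωT=1.755499, cosh=2.979578, sinh=2.806757; start (x,ẋ)=(-0.031896, -0.572596) → end (x,ẋ)=(-1.453831, -5.909567)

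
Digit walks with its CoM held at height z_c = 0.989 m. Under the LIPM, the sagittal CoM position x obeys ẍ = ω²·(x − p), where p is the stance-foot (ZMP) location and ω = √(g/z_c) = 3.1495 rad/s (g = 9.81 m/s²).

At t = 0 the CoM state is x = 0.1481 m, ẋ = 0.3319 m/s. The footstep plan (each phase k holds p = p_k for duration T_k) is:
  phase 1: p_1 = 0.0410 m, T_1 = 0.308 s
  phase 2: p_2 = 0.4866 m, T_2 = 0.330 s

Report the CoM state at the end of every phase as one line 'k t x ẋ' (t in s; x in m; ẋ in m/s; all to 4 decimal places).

phase 1: p=0.0410, T=0.308, ωT=0.970046, cosh=1.508566, sinh=1.129500; start (x,ẋ)=(0.148100, 0.331900) → end (x,ẋ)=(0.321596, 0.881686)
phase 2: p=0.4866, T=0.330, ωT=1.039335, cosh=1.590513, sinh=1.236823; start (x,ẋ)=(0.321596, 0.881686) → end (x,ẋ)=(0.570402, 0.759582)

1 0.3080 0.3216 0.8817
2 0.6380 0.5704 0.7596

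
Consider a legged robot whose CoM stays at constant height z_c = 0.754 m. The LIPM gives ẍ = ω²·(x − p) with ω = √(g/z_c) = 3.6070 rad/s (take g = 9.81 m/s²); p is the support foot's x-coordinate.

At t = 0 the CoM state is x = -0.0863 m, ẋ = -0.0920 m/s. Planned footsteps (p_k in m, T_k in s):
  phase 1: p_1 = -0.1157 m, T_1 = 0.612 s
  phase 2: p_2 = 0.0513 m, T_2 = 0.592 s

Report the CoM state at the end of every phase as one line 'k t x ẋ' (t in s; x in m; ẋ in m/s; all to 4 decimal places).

1 0.6120 -0.0950 0.0530
2 1.2040 -0.5148 -1.9735

phase 1: p=-0.1157, T=0.612, ωT=2.207484, cosh=4.601394, sinh=4.491417; start (x,ẋ)=(-0.086300, -0.092000) → end (x,ẋ)=(-0.094977, 0.052968)
phase 2: p=0.0513, T=0.592, ωT=2.135344, cosh=4.289080, sinh=4.170876; start (x,ẋ)=(-0.094977, 0.052968) → end (x,ẋ)=(-0.514845, -1.973459)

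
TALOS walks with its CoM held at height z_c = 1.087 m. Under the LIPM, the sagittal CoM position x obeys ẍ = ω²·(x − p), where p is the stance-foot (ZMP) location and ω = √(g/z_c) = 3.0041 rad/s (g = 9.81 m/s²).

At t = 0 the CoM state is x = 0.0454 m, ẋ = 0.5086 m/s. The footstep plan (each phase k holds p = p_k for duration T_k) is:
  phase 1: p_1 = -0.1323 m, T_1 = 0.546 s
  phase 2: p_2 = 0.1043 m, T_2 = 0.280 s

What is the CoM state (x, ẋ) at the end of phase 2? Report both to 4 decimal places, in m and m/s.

phase 1: p=-0.1323, T=0.546, ωT=1.640239, cosh=2.675167, sinh=2.481233; start (x,ẋ)=(0.045400, 0.508600) → end (x,ẋ)=(0.763155, 2.685143)
phase 2: p=0.1043, T=0.280, ωT=0.841148, cosh=1.375121, sinh=0.943906; start (x,ẋ)=(0.763155, 2.685143) → end (x,ẋ)=(1.853993, 5.560639)

x = 1.8540, ẋ = 5.5606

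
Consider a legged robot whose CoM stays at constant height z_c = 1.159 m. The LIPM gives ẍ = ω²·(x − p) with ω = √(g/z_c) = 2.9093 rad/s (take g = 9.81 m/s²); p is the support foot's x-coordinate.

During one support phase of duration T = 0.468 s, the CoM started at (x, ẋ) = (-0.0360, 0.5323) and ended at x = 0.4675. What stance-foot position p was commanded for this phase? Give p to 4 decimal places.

ωT = 2.9093·0.468 = 1.361552; cosh(ωT) = 2.079255, sinh(ωT) = 1.822992
x(T) = p + (x₀−p)·cosh(ωT) + (ẋ₀/ω)·sinh(ωT) ⇒ p·(1 − cosh) = x(T) − x₀·cosh − (ẋ₀/ω)·sinh
numerator   = 0.4675 − (-0.0360)·2.079255 − (0.5323/2.9093)·1.822992 = 0.208809
denominator = 1 − 2.079255 = -1.079255
p = 0.208809 / -1.079255 = -0.1935

p = -0.1935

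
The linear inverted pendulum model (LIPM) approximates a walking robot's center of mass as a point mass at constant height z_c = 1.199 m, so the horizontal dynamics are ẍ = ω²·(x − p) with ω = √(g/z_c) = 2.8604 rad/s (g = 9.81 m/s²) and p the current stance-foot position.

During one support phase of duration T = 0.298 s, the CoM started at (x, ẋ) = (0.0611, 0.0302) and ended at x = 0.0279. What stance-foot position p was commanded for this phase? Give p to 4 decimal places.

ωT = 2.8604·0.298 = 0.852399; cosh(ωT) = 1.385829, sinh(ωT) = 0.959438
x(T) = p + (x₀−p)·cosh(ωT) + (ẋ₀/ω)·sinh(ωT) ⇒ p·(1 − cosh) = x(T) − x₀·cosh − (ẋ₀/ω)·sinh
numerator   = 0.0279 − (0.0611)·1.385829 − (0.0302/2.8604)·0.959438 = -0.066904
denominator = 1 − 1.385829 = -0.385829
p = -0.066904 / -0.385829 = 0.1734

p = 0.1734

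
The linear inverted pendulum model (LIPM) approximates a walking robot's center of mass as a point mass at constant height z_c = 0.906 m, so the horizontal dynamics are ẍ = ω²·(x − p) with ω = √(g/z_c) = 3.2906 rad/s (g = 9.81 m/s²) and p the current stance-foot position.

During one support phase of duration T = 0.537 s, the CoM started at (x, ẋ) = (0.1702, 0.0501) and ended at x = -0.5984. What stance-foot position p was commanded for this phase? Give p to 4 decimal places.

ωT = 3.2906·0.537 = 1.767052; cosh(ωT) = 3.012204, sinh(ωT) = 2.841368
x(T) = p + (x₀−p)·cosh(ωT) + (ẋ₀/ω)·sinh(ωT) ⇒ p·(1 − cosh) = x(T) − x₀·cosh − (ẋ₀/ω)·sinh
numerator   = -0.5984 − (0.1702)·3.012204 − (0.0501/3.2906)·2.841368 = -1.154338
denominator = 1 − 3.012204 = -2.012204
p = -1.154338 / -2.012204 = 0.5737

p = 0.5737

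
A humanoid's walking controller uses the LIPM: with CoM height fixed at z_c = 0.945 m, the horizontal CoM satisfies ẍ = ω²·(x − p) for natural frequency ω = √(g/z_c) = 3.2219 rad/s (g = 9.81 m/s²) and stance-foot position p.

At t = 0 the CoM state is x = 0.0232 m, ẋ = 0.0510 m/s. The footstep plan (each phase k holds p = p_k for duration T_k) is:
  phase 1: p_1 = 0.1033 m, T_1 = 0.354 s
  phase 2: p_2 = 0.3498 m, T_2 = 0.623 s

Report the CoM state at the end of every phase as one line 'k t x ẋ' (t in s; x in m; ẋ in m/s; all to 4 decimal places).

1 0.3540 -0.0126 -0.2745
2 0.9770 -1.3344 -5.3064

phase 1: p=0.1033, T=0.354, ωT=1.140553, cosh=1.724070, sinh=1.404427; start (x,ẋ)=(0.023200, 0.051000) → end (x,ẋ)=(-0.012567, -0.274519)
phase 2: p=0.3498, T=0.623, ωT=2.007244, cosh=3.788567, sinh=3.654208; start (x,ẋ)=(-0.012567, -0.274519) → end (x,ẋ)=(-1.334405, -5.306359)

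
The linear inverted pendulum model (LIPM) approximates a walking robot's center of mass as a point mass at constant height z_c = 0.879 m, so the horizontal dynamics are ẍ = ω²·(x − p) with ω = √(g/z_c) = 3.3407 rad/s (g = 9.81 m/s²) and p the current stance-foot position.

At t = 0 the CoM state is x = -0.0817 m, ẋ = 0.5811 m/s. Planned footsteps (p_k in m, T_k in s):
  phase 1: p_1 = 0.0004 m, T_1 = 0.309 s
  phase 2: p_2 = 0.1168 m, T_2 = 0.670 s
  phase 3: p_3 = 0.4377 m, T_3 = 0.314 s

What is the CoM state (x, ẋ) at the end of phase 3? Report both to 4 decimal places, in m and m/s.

phase 1: p=0.0004, T=0.309, ωT=1.032276, cosh=1.581822, sinh=1.225627; start (x,ẋ)=(-0.081700, 0.581100) → end (x,ẋ)=(0.083725, 0.583042)
phase 2: p=0.1168, T=0.670, ωT=2.238269, cosh=4.741864, sinh=4.635221; start (x,ẋ)=(0.083725, 0.583042) → end (x,ẋ)=(0.768933, 2.252542)
phase 3: p=0.4377, T=0.314, ωT=1.048980, cosh=1.602516, sinh=1.252221; start (x,ẋ)=(0.768933, 2.252542) → end (x,ẋ)=(1.812845, 4.995381)

x = 1.8128, ẋ = 4.9954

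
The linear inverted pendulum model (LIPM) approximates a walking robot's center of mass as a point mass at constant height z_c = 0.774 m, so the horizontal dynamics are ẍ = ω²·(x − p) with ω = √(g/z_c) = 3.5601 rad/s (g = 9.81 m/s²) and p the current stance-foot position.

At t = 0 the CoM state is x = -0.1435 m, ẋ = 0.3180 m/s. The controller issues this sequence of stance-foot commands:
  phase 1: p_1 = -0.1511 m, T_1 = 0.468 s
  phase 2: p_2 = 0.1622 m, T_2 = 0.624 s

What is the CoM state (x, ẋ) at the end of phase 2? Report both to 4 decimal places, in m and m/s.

x = 1.0646, ẋ = 3.3394

phase 1: p=-0.1511, T=0.468, ωT=1.666127, cosh=2.740305, sinh=2.551327; start (x,ẋ)=(-0.143500, 0.318000) → end (x,ẋ)=(0.097619, 0.940448)
phase 2: p=0.1622, T=0.624, ωT=2.221502, cosh=4.664810, sinh=4.556364; start (x,ẋ)=(0.097619, 0.940448) → end (x,ẋ)=(1.064568, 3.339441)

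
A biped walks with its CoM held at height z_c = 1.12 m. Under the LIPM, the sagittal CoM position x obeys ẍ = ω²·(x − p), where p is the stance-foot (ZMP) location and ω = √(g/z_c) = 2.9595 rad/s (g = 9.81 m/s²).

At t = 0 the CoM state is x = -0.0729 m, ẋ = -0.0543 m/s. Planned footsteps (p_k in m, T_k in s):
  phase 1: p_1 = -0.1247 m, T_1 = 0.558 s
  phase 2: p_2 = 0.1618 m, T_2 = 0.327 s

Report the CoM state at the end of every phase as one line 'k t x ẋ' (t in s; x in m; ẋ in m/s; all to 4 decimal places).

1 0.5580 -0.0308 0.2382
2 0.8850 -0.0376 -0.2830

phase 1: p=-0.1247, T=0.558, ωT=1.651401, cosh=2.703030, sinh=2.511249; start (x,ẋ)=(-0.072900, -0.054300) → end (x,ẋ)=(-0.030759, 0.238205)
phase 2: p=0.1618, T=0.327, ωT=0.967757, cosh=1.505984, sinh=1.126049; start (x,ẋ)=(-0.030759, 0.238205) → end (x,ẋ)=(-0.037556, -0.282977)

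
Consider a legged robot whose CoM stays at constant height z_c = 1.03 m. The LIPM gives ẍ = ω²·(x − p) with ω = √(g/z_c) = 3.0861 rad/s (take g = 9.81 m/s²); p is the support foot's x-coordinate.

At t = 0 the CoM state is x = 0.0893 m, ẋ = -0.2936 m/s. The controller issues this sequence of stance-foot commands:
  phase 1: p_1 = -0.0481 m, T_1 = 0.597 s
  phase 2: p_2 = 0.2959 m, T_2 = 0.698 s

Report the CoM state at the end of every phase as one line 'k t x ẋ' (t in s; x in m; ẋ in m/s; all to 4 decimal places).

1 0.5970 0.1037 0.3548
2 1.2950 -0.0548 -0.9725

phase 1: p=-0.0481, T=0.597, ωT=1.842402, cosh=3.235058, sinh=3.076621; start (x,ẋ)=(0.089300, -0.293600) → end (x,ẋ)=(0.103699, 0.354767)
phase 2: p=0.2959, T=0.698, ωT=2.154098, cosh=4.368059, sinh=4.252051; start (x,ẋ)=(0.103699, 0.354767) → end (x,ẋ)=(-0.054846, -0.972470)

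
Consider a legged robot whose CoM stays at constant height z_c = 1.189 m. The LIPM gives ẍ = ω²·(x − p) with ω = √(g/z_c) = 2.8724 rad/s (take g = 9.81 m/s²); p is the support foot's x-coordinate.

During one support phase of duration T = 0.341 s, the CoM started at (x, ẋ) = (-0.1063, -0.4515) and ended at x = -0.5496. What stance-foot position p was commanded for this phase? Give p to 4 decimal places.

ωT = 2.8724·0.341 = 0.979488; cosh(ωT) = 1.519298, sinh(ωT) = 1.143795
x(T) = p + (x₀−p)·cosh(ωT) + (ẋ₀/ω)·sinh(ωT) ⇒ p·(1 − cosh) = x(T) − x₀·cosh − (ẋ₀/ω)·sinh
numerator   = -0.5496 − (-0.1063)·1.519298 − (-0.4515/2.8724)·1.143795 = -0.208310
denominator = 1 − 1.519298 = -0.519298
p = -0.208310 / -0.519298 = 0.4011

p = 0.4011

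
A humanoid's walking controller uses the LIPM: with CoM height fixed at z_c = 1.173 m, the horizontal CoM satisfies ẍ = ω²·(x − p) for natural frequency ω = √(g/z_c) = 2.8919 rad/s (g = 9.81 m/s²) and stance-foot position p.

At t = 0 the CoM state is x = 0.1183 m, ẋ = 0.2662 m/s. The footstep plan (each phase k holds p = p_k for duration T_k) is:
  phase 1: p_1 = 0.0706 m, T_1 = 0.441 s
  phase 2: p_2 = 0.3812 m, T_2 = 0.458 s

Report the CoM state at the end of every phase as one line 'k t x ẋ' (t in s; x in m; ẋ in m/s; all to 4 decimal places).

1 0.4410 0.3145 0.7413
2 0.8990 0.6949 1.1556

phase 1: p=0.0706, T=0.441, ωT=1.275328, cosh=1.929607, sinh=1.650268; start (x,ẋ)=(0.118300, 0.266200) → end (x,ẋ)=(0.314550, 0.741305)
phase 2: p=0.3812, T=0.458, ωT=1.324490, cosh=2.013103, sinh=1.747165; start (x,ẋ)=(0.314550, 0.741305) → end (x,ẋ)=(0.694892, 1.155566)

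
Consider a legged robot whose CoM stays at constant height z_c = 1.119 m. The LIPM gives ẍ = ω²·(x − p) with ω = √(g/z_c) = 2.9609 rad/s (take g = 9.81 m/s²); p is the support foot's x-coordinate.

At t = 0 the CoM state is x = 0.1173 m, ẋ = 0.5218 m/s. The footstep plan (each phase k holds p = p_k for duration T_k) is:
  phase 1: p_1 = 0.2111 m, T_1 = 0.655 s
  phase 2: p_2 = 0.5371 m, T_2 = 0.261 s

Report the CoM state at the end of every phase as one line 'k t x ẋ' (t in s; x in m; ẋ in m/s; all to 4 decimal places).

phase 1: p=0.2111, T=0.655, ωT=1.939390, cosh=3.549148, sinh=3.405356; start (x,ẋ)=(0.117300, 0.521800) → end (x,ẋ)=(0.478317, 0.906168)
phase 2: p=0.5371, T=0.261, ωT=0.772795, cosh=1.313766, sinh=0.852045; start (x,ẋ)=(0.478317, 0.906168) → end (x,ẋ)=(0.720636, 1.042192)

1 0.6550 0.4783 0.9062
2 0.9160 0.7206 1.0422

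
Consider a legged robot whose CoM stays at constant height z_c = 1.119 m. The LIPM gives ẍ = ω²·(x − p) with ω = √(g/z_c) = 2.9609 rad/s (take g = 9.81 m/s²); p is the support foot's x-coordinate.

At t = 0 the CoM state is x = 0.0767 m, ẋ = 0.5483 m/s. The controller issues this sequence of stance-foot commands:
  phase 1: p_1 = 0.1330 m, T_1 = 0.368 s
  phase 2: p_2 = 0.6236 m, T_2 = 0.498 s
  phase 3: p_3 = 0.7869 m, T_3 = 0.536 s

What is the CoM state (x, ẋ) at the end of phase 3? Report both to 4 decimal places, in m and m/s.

phase 1: p=0.1330, T=0.368, ωT=1.089611, cosh=1.654733, sinh=1.318385; start (x,ẋ)=(0.076700, 0.548300) → end (x,ẋ)=(0.283977, 0.687517)
phase 2: p=0.6236, T=0.498, ωT=1.474528, cosh=2.298930, sinh=2.070044; start (x,ẋ)=(0.283977, 0.687517) → end (x,ẋ)=(0.323492, -0.501059)
phase 3: p=0.7869, T=0.536, ωT=1.587042, cosh=2.546898, sinh=2.342369; start (x,ẋ)=(0.323492, -0.501059) → end (x,ẋ)=(-0.789740, -4.490118)

x = -0.7897, ẋ = -4.4901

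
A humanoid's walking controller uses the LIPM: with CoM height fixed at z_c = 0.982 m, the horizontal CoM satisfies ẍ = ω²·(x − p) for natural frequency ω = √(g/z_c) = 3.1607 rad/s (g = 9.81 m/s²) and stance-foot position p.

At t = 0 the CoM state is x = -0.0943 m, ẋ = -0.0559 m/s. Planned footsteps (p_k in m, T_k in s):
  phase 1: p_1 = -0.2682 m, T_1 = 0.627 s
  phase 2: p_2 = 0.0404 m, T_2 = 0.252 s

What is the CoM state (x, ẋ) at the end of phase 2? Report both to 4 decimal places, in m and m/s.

phase 1: p=-0.2682, T=0.627, ωT=1.981759, cosh=3.696660, sinh=3.558833; start (x,ẋ)=(-0.094300, -0.055900) → end (x,ẋ)=(0.311708, 1.749454)
phase 2: p=0.0404, T=0.252, ωT=0.796496, cosh=1.334332, sinh=0.883426; start (x,ẋ)=(0.311708, 1.749454) → end (x,ẋ)=(0.891393, 3.091910)

x = 0.8914, ẋ = 3.0919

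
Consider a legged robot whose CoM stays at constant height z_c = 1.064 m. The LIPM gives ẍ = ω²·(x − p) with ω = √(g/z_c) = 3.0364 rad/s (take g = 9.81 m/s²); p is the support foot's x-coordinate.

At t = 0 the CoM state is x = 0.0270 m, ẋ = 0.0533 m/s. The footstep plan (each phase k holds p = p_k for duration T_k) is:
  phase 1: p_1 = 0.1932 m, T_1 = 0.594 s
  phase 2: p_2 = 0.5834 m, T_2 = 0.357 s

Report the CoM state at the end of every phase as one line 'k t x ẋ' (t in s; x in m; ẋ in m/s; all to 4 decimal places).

1 0.5940 -0.2732 -1.3243
2 0.9510 -1.3987 -5.5865

phase 1: p=0.1932, T=0.594, ωT=1.803622, cosh=3.118149, sinh=2.953448; start (x,ẋ)=(0.027000, 0.053300) → end (x,ẋ)=(-0.273192, -1.324259)
phase 2: p=0.5834, T=0.357, ωT=1.083995, cosh=1.647354, sinh=1.309112; start (x,ẋ)=(-0.273192, -1.324259) → end (x,ẋ)=(-1.398652, -5.586469)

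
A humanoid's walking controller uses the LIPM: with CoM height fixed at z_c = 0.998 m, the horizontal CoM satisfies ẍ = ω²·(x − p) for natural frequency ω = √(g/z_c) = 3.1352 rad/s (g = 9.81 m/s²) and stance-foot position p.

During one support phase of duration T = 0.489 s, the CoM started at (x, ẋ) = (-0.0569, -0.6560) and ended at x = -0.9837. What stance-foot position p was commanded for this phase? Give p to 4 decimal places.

p = 0.2694

ωT = 3.1352·0.489 = 1.533113; cosh(ωT) = 2.424219, sinh(ωT) = 2.208356
x(T) = p + (x₀−p)·cosh(ωT) + (ẋ₀/ω)·sinh(ωT) ⇒ p·(1 − cosh) = x(T) − x₀·cosh − (ẋ₀/ω)·sinh
numerator   = -0.9837 − (-0.0569)·2.424219 − (-0.6560/3.1352)·2.208356 = -0.383692
denominator = 1 − 2.424219 = -1.424219
p = -0.383692 / -1.424219 = 0.2694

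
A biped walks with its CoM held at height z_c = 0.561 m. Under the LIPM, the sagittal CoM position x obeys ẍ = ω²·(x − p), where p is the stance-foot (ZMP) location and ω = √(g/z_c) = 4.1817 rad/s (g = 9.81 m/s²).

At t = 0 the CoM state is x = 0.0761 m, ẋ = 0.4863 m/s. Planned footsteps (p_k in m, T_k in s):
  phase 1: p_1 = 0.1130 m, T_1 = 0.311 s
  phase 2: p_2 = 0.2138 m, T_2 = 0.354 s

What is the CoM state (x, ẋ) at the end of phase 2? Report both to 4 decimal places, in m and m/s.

phase 1: p=0.1130, T=0.311, ωT=1.300509, cosh=1.971778, sinh=1.699385; start (x,ẋ)=(0.076100, 0.486300) → end (x,ẋ)=(0.237867, 0.696653)
phase 2: p=0.2138, T=0.354, ωT=1.480322, cosh=2.310962, sinh=2.083398; start (x,ẋ)=(0.237867, 0.696653) → end (x,ẋ)=(0.616503, 1.819613)

x = 0.6165, ẋ = 1.8196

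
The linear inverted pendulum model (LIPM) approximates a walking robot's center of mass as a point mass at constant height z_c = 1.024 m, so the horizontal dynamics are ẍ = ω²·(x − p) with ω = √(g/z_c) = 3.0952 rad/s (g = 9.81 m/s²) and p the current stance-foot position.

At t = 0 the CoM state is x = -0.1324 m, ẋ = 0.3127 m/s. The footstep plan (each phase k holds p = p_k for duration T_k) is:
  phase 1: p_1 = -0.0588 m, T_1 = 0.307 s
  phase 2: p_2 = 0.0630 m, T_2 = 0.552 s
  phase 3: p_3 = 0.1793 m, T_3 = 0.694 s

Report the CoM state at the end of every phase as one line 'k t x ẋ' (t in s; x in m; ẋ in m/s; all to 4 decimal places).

phase 1: p=-0.0588, T=0.307, ωT=0.950226, cosh=1.486474, sinh=1.099821; start (x,ẋ)=(-0.132400, 0.312700) → end (x,ẋ)=(-0.057092, 0.214274)
phase 2: p=0.0630, T=0.552, ωT=1.708550, cosh=2.851040, sinh=2.669912; start (x,ẋ)=(-0.057092, 0.214274) → end (x,ẋ)=(-0.094556, -0.381530)
phase 3: p=0.1793, T=0.694, ωT=2.148069, cosh=4.342502, sinh=4.225793; start (x,ẋ)=(-0.094556, -0.381530) → end (x,ẋ)=(-1.530814, -5.238746)

1 0.3070 -0.0571 0.2143
2 0.8590 -0.0946 -0.3815
3 1.5530 -1.5308 -5.2387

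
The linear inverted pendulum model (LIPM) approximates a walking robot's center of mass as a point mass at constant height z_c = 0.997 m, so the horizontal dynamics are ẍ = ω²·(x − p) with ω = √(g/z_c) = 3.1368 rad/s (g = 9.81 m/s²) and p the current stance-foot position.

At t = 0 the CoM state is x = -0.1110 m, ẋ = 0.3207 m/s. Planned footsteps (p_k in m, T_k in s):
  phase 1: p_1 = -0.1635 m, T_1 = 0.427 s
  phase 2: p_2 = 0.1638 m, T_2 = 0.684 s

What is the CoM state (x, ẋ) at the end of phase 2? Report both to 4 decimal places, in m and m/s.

phase 1: p=-0.1635, T=0.427, ωT=1.339414, cosh=2.039402, sinh=1.777403; start (x,ẋ)=(-0.111000, 0.320700) → end (x,ẋ)=(0.125287, 0.946742)
phase 2: p=0.1638, T=0.684, ωT=2.145571, cosh=4.331962, sinh=4.214960; start (x,ẋ)=(0.125287, 0.946742) → end (x,ẋ)=(1.269112, 3.592048)

x = 1.2691, ẋ = 3.5920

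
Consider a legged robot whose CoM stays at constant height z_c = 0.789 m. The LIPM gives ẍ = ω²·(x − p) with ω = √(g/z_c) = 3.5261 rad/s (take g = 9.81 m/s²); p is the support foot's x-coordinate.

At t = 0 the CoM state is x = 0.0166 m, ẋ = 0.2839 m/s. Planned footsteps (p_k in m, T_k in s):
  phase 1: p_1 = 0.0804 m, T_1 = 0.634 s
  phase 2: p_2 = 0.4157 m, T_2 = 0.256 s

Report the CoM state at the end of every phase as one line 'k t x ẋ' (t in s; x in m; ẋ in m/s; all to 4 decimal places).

1 0.6340 0.1508 0.3028
2 0.8900 0.1239 -0.5276

phase 1: p=0.0804, T=0.634, ωT=2.235547, cosh=4.729267, sinh=4.622333; start (x,ẋ)=(0.016600, 0.283900) → end (x,ẋ)=(0.150835, 0.302775)
phase 2: p=0.4157, T=0.256, ωT=0.902682, cosh=1.435844, sinh=1.030363; start (x,ẋ)=(0.150835, 0.302775) → end (x,ẋ)=(0.123869, -0.527561)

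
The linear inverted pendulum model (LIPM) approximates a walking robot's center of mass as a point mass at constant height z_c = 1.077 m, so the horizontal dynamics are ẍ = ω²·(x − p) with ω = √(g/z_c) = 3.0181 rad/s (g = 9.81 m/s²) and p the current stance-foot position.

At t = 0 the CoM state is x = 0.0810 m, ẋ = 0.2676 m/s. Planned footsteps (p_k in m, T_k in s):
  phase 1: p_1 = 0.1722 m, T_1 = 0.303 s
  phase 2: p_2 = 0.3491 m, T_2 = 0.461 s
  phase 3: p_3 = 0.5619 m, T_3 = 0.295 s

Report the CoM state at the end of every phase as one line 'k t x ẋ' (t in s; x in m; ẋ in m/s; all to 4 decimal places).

phase 1: p=0.1722, T=0.303, ωT=0.914484, cosh=1.448106, sinh=1.047382; start (x,ẋ)=(0.081000, 0.267600) → end (x,ẋ)=(0.132999, 0.099220)
phase 2: p=0.3491, T=0.461, ωT=1.391344, cosh=2.134495, sinh=1.885755; start (x,ẋ)=(0.132999, 0.099220) → end (x,ẋ)=(-0.050172, -1.018131)
phase 3: p=0.5619, T=0.295, ωT=0.890339, cosh=1.423236, sinh=1.012720; start (x,ẋ)=(-0.050172, -1.018131) → end (x,ẋ)=(-0.650856, -3.319834)

1 0.3030 0.1330 0.0992
2 0.7640 -0.0502 -1.0181
3 1.0590 -0.6509 -3.3198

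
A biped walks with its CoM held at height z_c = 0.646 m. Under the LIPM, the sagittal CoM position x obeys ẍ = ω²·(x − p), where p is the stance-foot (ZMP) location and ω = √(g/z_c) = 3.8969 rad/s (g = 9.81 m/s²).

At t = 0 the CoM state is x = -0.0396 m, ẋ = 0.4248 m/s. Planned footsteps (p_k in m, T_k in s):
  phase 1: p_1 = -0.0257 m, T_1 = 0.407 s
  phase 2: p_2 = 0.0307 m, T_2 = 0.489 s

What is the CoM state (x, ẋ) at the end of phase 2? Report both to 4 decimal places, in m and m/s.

phase 1: p=-0.0257, T=0.407, ωT=1.586038, cosh=2.544548, sinh=2.339813; start (x,ẋ)=(-0.039600, 0.424800) → end (x,ẋ)=(0.193993, 0.954183)
phase 2: p=0.0307, T=0.489, ωT=1.905584, cosh=3.436035, sinh=3.287299; start (x,ẋ)=(0.193993, 0.954183) → end (x,ẋ)=(1.396699, 5.370437)

x = 1.3967, ẋ = 5.3704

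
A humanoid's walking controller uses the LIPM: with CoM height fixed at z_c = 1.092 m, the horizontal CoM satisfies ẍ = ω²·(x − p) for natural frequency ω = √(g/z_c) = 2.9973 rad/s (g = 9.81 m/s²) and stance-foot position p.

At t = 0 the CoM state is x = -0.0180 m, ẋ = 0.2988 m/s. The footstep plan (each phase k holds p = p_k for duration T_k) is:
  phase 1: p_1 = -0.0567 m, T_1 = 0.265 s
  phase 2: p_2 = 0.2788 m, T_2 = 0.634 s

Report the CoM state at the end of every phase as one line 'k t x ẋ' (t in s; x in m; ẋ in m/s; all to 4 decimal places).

phase 1: p=-0.0567, T=0.265, ωT=0.794285, cosh=1.332381, sinh=0.880476; start (x,ẋ)=(-0.018000, 0.298800) → end (x,ẋ)=(0.082638, 0.500247)
phase 2: p=0.2788, T=0.634, ωT=1.900288, cosh=3.418674, sinh=3.269148; start (x,ẋ)=(0.082638, 0.500247) → end (x,ẋ)=(0.153803, -0.211940)

1 0.2650 0.0826 0.5002
2 0.8990 0.1538 -0.2119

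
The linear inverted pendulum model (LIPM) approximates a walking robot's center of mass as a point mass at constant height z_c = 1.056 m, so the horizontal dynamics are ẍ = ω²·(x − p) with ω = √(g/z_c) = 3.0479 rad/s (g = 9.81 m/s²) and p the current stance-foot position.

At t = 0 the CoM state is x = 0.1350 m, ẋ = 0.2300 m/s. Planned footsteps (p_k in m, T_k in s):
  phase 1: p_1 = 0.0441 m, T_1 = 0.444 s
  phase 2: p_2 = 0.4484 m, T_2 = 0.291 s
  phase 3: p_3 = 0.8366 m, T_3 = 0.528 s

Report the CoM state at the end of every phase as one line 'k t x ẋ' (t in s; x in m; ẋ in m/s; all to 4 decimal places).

phase 1: p=0.0441, T=0.444, ωT=1.353268, cosh=2.064223, sinh=1.805828; start (x,ẋ)=(0.135000, 0.230000) → end (x,ẋ)=(0.368009, 0.975083)
phase 2: p=0.4484, T=0.291, ωT=0.886939, cosh=1.419801, sinh=1.007886; start (x,ẋ)=(0.368009, 0.975083) → end (x,ẋ)=(0.656703, 1.137468)
phase 3: p=0.8366, T=0.528, ωT=1.609291, cosh=2.599648, sinh=2.399619; start (x,ẋ)=(0.656703, 1.137468) → end (x,ẋ)=(1.264463, 1.641287)

1 0.4440 0.3680 0.9751
2 0.7350 0.6567 1.1375
3 1.2630 1.2645 1.6413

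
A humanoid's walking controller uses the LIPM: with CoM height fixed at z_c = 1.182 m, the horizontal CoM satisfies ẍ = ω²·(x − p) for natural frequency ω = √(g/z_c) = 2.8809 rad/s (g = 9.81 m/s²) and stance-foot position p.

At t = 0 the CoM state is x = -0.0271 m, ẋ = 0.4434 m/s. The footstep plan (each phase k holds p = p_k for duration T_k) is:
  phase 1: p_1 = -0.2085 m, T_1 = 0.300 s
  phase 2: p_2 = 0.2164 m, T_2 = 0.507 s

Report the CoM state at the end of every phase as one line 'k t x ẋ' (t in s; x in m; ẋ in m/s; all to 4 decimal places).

1 0.3000 0.1952 1.1296
2 0.8070 0.9674 2.4400

phase 1: p=-0.2085, T=0.300, ωT=0.864270, cosh=1.397316, sinh=0.975957; start (x,ẋ)=(-0.027100, 0.443400) → end (x,ẋ)=(0.195183, 1.129600)
phase 2: p=0.2164, T=0.507, ωT=1.460616, cosh=2.270354, sinh=2.038260; start (x,ẋ)=(0.195183, 1.129600) → end (x,ẋ)=(0.967431, 2.440005)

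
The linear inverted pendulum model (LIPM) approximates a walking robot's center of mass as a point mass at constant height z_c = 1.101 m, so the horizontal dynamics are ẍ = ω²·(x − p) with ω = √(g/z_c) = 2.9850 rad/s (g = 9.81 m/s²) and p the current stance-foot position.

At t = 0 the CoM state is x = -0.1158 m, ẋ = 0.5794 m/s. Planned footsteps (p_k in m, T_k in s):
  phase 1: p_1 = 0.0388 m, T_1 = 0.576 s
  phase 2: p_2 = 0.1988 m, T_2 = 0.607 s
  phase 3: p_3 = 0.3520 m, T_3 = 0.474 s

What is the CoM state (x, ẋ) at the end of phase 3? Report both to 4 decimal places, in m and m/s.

phase 1: p=0.0388, T=0.576, ωT=1.719360, cosh=2.880068, sinh=2.700887; start (x,ẋ)=(-0.115800, 0.579400) → end (x,ẋ)=(0.117794, 0.422303)
phase 2: p=0.1988, T=0.607, ωT=1.811895, cosh=3.142691, sinh=2.979347; start (x,ẋ)=(0.117794, 0.422303) → end (x,ẋ)=(0.365727, 0.606755)
phase 3: p=0.3520, T=0.474, ωT=1.414890, cosh=2.179493, sinh=1.936541; start (x,ẋ)=(0.365727, 0.606755) → end (x,ẋ)=(0.775555, 1.401768)

x = 0.7756, ẋ = 1.4018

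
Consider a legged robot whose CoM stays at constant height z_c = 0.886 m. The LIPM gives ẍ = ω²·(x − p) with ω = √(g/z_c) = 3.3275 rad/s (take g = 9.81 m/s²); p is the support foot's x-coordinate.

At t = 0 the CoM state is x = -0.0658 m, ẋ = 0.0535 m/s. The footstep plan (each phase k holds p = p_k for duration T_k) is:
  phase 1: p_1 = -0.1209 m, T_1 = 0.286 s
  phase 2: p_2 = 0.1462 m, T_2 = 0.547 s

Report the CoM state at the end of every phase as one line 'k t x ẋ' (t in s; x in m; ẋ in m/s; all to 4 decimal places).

1 0.2860 -0.0212 0.2817
2 0.8330 -0.1296 -0.7819

phase 1: p=-0.1209, T=0.286, ωT=0.951665, cosh=1.488058, sinh=1.101960; start (x,ẋ)=(-0.065800, 0.053500) → end (x,ẋ)=(-0.021191, 0.281650)
phase 2: p=0.1462, T=0.547, ωT=1.820143, cosh=3.167370, sinh=3.005368; start (x,ẋ)=(-0.021191, 0.281650) → end (x,ẋ)=(-0.129604, -0.781875)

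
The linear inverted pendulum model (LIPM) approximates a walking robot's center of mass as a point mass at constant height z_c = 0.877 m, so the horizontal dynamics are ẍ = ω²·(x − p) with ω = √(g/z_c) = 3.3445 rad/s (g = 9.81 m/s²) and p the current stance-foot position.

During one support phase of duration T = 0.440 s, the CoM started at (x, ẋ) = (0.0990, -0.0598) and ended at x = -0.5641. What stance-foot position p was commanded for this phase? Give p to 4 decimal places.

ωT = 3.3445·0.440 = 1.471580; cosh(ωT) = 2.292837, sinh(ωT) = 2.063275
x(T) = p + (x₀−p)·cosh(ωT) + (ẋ₀/ω)·sinh(ωT) ⇒ p·(1 − cosh) = x(T) − x₀·cosh − (ẋ₀/ω)·sinh
numerator   = -0.5641 − (0.0990)·2.292837 − (-0.0598/3.3445)·2.063275 = -0.754199
denominator = 1 − 2.292837 = -1.292837
p = -0.754199 / -1.292837 = 0.5834

p = 0.5834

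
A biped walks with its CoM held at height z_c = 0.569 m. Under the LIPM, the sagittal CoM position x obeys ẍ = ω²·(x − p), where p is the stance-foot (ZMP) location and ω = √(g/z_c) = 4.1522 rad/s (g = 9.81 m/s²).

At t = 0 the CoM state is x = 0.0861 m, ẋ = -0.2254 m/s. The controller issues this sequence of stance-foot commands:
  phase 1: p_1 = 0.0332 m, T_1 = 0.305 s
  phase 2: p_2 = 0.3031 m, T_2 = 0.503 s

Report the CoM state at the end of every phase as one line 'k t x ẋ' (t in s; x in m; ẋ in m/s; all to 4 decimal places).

1 0.3050 0.0458 -0.0729
2 0.8080 -0.8211 -4.5445

phase 1: p=0.0332, T=0.305, ωT=1.266421, cosh=1.914985, sinh=1.633146; start (x,ẋ)=(0.086100, -0.225400) → end (x,ẋ)=(0.045848, -0.072915)
phase 2: p=0.3031, T=0.503, ωT=2.088557, cosh=4.098560, sinh=3.974694; start (x,ẋ)=(0.045848, -0.072915) → end (x,ẋ)=(-0.821060, -4.544458)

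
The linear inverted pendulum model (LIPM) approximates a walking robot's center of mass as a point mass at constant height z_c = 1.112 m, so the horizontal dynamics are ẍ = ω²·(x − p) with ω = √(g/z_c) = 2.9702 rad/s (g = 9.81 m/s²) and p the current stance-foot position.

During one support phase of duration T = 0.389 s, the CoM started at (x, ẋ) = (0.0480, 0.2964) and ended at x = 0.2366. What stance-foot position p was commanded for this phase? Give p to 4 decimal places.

p = -0.0136

ωT = 2.9702·0.389 = 1.155408; cosh(ωT) = 1.745124, sinh(ωT) = 1.430194
x(T) = p + (x₀−p)·cosh(ωT) + (ẋ₀/ω)·sinh(ωT) ⇒ p·(1 − cosh) = x(T) − x₀·cosh − (ẋ₀/ω)·sinh
numerator   = 0.2366 − (0.0480)·1.745124 − (0.2964/2.9702)·1.430194 = 0.010113
denominator = 1 − 1.745124 = -0.745124
p = 0.010113 / -0.745124 = -0.0136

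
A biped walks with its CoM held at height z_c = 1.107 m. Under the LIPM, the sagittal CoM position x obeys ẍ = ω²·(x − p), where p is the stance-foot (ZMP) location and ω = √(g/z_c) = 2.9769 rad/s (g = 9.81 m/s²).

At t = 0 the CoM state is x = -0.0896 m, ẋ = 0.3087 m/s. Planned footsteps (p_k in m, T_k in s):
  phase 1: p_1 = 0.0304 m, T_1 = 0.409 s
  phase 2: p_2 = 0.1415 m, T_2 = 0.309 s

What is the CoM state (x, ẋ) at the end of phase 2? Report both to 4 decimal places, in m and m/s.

phase 1: p=0.0304, T=0.409, ωT=1.217552, cosh=1.837430, sinh=1.541476; start (x,ẋ)=(-0.089600, 0.308700) → end (x,ẋ)=(-0.030243, 0.016556)
phase 2: p=0.1415, T=0.309, ωT=0.919862, cosh=1.453759, sinh=1.055185; start (x,ẋ)=(-0.030243, 0.016556) → end (x,ẋ)=(-0.102304, -0.515407)

x = -0.1023, ẋ = -0.5154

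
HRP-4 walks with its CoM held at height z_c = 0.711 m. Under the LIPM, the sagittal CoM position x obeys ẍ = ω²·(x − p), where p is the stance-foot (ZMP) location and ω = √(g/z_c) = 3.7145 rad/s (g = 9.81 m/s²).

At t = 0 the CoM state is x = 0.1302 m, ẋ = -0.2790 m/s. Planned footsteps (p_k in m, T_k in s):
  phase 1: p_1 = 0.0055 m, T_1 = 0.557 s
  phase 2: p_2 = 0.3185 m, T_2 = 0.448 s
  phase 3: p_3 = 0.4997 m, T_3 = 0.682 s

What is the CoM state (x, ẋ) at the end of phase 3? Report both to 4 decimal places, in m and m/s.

x = 1.9958, ẋ = 5.6269

phase 1: p=0.0055, T=0.557, ωT=2.068977, cosh=4.021516, sinh=3.895201; start (x,ẋ)=(0.130200, -0.279000) → end (x,ẋ)=(0.214410, 0.682247)
phase 2: p=0.3185, T=0.448, ωT=1.664096, cosh=2.735129, sinh=2.545768; start (x,ẋ)=(0.214410, 0.682247) → end (x,ẋ)=(0.501386, 0.881736)
phase 3: p=0.4997, T=0.682, ωT=2.533289, cosh=6.337130, sinh=6.257733; start (x,ẋ)=(0.501386, 0.881736) → end (x,ẋ)=(1.995823, 5.626858)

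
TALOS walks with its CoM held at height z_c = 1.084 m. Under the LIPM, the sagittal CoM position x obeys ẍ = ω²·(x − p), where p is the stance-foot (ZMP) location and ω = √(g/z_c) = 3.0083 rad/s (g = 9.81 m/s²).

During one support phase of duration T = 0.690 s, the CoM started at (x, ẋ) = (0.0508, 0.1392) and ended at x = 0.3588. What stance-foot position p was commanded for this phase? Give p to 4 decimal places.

ωT = 3.0083·0.690 = 2.075727; cosh(ωT) = 4.047902, sinh(ωT) = 3.922437
x(T) = p + (x₀−p)·cosh(ωT) + (ẋ₀/ω)·sinh(ωT) ⇒ p·(1 − cosh) = x(T) − x₀·cosh − (ẋ₀/ω)·sinh
numerator   = 0.3588 − (0.0508)·4.047902 − (0.1392/3.0083)·3.922437 = -0.028332
denominator = 1 − 4.047902 = -3.047902
p = -0.028332 / -3.047902 = 0.0093

p = 0.0093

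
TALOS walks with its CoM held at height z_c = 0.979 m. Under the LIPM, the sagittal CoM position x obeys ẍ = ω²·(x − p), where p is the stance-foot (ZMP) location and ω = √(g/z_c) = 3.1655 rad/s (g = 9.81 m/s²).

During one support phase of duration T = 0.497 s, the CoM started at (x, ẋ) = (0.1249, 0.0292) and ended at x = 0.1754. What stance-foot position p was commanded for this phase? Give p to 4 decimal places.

ωT = 3.1655·0.497 = 1.573254; cosh(ωT) = 2.514841, sinh(ωT) = 2.307471
x(T) = p + (x₀−p)·cosh(ωT) + (ẋ₀/ω)·sinh(ωT) ⇒ p·(1 − cosh) = x(T) − x₀·cosh − (ẋ₀/ω)·sinh
numerator   = 0.1754 − (0.1249)·2.514841 − (0.0292/3.1655)·2.307471 = -0.159989
denominator = 1 − 2.514841 = -1.514841
p = -0.159989 / -1.514841 = 0.1056

p = 0.1056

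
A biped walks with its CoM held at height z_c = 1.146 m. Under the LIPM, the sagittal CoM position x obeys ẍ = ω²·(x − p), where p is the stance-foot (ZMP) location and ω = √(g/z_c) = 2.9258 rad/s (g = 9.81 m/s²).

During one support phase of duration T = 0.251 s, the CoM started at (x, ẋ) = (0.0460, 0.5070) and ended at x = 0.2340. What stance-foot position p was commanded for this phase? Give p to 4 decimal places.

ωT = 2.9258·0.251 = 0.734376; cosh(ωT) = 1.281993, sinh(ωT) = 0.802188
x(T) = p + (x₀−p)·cosh(ωT) + (ẋ₀/ω)·sinh(ωT) ⇒ p·(1 − cosh) = x(T) − x₀·cosh − (ẋ₀/ω)·sinh
numerator   = 0.2340 − (0.0460)·1.281993 − (0.5070/2.9258)·0.802188 = 0.036020
denominator = 1 − 1.281993 = -0.281993
p = 0.036020 / -0.281993 = -0.1277

p = -0.1277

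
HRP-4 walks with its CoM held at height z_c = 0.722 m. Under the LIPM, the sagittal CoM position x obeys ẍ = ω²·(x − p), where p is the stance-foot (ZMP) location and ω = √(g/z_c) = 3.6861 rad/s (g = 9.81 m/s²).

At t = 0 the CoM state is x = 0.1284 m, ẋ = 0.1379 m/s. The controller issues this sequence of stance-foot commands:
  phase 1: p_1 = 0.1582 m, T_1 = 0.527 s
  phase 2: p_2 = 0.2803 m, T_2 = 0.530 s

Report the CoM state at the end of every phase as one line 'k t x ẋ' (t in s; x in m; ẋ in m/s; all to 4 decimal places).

phase 1: p=0.1582, T=0.527, ωT=1.942575, cosh=3.560013, sinh=3.416678; start (x,ẋ)=(0.128400, 0.137900) → end (x,ẋ)=(0.179932, 0.115618)
phase 2: p=0.2803, T=0.530, ωT=1.953633, cosh=3.598014, sinh=3.456256; start (x,ẋ)=(0.179932, 0.115618) → end (x,ẋ)=(0.027585, -0.862699)

1 0.5270 0.1799 0.1156
2 1.0570 0.0276 -0.8627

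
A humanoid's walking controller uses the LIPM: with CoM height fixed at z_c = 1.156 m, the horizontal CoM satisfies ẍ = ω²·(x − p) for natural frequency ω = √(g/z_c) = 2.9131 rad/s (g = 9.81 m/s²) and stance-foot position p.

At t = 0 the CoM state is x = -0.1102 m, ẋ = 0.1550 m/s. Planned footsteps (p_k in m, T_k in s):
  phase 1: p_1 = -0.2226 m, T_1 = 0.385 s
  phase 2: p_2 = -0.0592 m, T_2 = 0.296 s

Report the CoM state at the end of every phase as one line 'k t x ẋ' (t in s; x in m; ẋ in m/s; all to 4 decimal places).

phase 1: p=-0.2226, T=0.385, ωT=1.121544, cosh=1.697683, sinh=1.371906; start (x,ẋ)=(-0.110200, 0.155000) → end (x,ẋ)=(0.041216, 0.712347)
phase 2: p=-0.0592, T=0.296, ωT=0.862278, cosh=1.395374, sinh=0.973175; start (x,ẋ)=(0.041216, 0.712347) → end (x,ẋ)=(0.318890, 1.278665)

1 0.3850 0.0412 0.7123
2 0.6810 0.3189 1.2787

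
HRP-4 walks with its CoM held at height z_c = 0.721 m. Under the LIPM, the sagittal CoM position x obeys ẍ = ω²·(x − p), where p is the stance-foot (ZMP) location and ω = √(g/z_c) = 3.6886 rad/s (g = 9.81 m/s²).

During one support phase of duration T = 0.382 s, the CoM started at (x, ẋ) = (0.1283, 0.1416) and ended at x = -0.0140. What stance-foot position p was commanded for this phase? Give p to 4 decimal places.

ωT = 3.6886·0.382 = 1.409045; cosh(ωT) = 2.168211, sinh(ωT) = 1.923835
x(T) = p + (x₀−p)·cosh(ωT) + (ẋ₀/ω)·sinh(ωT) ⇒ p·(1 − cosh) = x(T) − x₀·cosh − (ẋ₀/ω)·sinh
numerator   = -0.0140 − (0.1283)·2.168211 − (0.1416/3.6886)·1.923835 = -0.366035
denominator = 1 − 2.168211 = -1.168211
p = -0.366035 / -1.168211 = 0.3133

p = 0.3133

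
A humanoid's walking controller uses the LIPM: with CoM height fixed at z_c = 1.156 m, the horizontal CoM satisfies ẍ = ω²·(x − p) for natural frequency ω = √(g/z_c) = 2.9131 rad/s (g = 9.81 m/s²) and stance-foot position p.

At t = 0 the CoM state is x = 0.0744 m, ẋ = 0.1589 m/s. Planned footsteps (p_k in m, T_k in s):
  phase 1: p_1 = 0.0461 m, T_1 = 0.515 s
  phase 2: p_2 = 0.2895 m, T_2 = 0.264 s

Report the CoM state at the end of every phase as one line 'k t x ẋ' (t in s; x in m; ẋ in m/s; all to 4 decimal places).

phase 1: p=0.0461, T=0.515, ωT=1.500247, cosh=2.352935, sinh=2.129859; start (x,ẋ)=(0.074400, 0.158900) → end (x,ẋ)=(0.228865, 0.549468)
phase 2: p=0.2895, T=0.264, ωT=0.769058, cosh=1.310591, sinh=0.847142; start (x,ẋ)=(0.228865, 0.549468) → end (x,ẋ)=(0.369820, 0.570493)

1 0.5150 0.2289 0.5495
2 0.7790 0.3698 0.5705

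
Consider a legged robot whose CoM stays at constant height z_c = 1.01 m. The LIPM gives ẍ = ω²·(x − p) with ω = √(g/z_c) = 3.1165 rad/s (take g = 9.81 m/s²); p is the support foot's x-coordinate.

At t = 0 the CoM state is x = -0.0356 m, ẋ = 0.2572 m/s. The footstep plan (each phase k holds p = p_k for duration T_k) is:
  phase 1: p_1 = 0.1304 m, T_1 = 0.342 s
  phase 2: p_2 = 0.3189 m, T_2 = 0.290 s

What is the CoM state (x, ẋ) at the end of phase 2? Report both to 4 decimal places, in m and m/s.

phase 1: p=0.1304, T=0.342, ωT=1.065843, cosh=1.623861, sinh=1.279424; start (x,ẋ)=(-0.035600, 0.257200) → end (x,ẋ)=(-0.033572, -0.244239)
phase 2: p=0.3189, T=0.290, ωT=0.903785, cosh=1.436982, sinh=1.031948; start (x,ẋ)=(-0.033572, -0.244239) → end (x,ẋ)=(-0.268469, -1.484541)

x = -0.2685, ẋ = -1.4845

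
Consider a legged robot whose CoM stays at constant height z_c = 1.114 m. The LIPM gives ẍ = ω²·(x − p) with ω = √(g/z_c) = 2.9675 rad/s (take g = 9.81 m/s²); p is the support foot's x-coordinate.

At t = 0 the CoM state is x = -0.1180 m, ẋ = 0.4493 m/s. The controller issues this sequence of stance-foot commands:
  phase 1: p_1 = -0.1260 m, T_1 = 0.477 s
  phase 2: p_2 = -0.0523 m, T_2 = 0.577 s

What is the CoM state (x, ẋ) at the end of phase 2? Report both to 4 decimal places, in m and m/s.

phase 1: p=-0.1260, T=0.477, ωT=1.415497, cosh=2.180670, sinh=1.937865; start (x,ẋ)=(-0.118000, 0.449300) → end (x,ẋ)=(0.184852, 1.025780)
phase 2: p=-0.0523, T=0.577, ωT=1.712247, cosh=2.860931, sinh=2.680471; start (x,ẋ)=(0.184852, 1.025780) → end (x,ẋ)=(1.552736, 4.821059)

x = 1.5527, ẋ = 4.8211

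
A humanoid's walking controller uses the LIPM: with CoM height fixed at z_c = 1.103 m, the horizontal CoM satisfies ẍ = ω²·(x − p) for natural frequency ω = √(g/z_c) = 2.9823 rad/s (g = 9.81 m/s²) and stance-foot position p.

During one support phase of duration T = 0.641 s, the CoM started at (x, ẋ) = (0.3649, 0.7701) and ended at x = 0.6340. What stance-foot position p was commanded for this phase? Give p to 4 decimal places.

p = 0.6032

ωT = 2.9823·0.641 = 1.911654; cosh(ωT) = 3.456053, sinh(ωT) = 3.308217
x(T) = p + (x₀−p)·cosh(ωT) + (ẋ₀/ω)·sinh(ωT) ⇒ p·(1 − cosh) = x(T) − x₀·cosh − (ẋ₀/ω)·sinh
numerator   = 0.6340 − (0.3649)·3.456053 − (0.7701/2.9823)·3.308217 = -1.481373
denominator = 1 − 3.456053 = -2.456053
p = -1.481373 / -2.456053 = 0.6032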